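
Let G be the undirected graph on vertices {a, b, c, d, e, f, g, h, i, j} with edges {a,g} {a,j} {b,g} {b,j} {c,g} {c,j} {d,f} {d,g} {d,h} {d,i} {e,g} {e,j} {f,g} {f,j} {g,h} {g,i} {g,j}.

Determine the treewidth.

A width-2 tree decomposition is:
Bags: B1 = {e, g, j}  B2 = {f, g, j}  B3 = {d, f, g}  B4 = {d, g, h}  B5 = {b, g, j}  B6 = {c, g, j}  B7 = {d, g, i}  B8 = {a, g, j}
Tree: B1–B2, B2–B3, B3–B4, B1–B5, B2–B6, B3–B7, B1–B8
The largest bag has 3 vertices, giving width 2; this decomposition certifies tw(G) ≤ 2. Conversely, {d, g, h} is a clique of size 3, and the vertices of any clique must share a bag in every tree decomposition; so some bag has ≥ 3 vertices and tw(G) ≥ 2. Combining the bounds, tw(G) = 2.

2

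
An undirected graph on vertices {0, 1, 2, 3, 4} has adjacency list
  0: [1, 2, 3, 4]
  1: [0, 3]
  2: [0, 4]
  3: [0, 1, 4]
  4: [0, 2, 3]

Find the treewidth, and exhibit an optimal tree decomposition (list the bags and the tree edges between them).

Treewidth 2.
One optimal decomposition is:
Bags: B1 = {0, 3, 4}  B2 = {0, 2, 4}  B3 = {0, 1, 3}
Tree: B1–B2, B1–B3

Every bag has size at most 3, so the width is 3 − 1 = 2 and tw(G) ≤ 2. On the other hand G contains the 3-clique {0, 2, 4}. A clique must lie in a single bag of any decomposition, so no decomposition can have width below 2. The upper and lower bounds meet at 2, so that is the treewidth.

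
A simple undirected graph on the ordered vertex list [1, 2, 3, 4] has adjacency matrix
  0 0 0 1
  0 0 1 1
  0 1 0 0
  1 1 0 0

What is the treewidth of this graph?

A width-1 tree decomposition is:
Bags: B1 = {2, 4}  B2 = {2, 3}  B3 = {1, 4}
Tree: B1–B2, B1–B3
Every bag has size at most 2, so the width is 2 − 1 = 1 and tw(G) ≤ 1. Since G has at least one edge (e.g. 2–4), it is not an edgeless graph, so tw(G) ≥ 1. Combining the bounds, tw(G) = 1.

1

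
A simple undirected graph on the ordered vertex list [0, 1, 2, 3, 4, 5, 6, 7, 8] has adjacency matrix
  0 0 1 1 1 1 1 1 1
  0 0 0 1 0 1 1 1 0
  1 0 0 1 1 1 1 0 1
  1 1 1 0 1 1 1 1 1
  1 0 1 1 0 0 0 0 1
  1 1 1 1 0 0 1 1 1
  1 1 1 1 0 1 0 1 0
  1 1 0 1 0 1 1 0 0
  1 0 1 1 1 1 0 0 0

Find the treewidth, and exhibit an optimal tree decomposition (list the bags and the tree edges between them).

Treewidth 4.
Bags: B1 = {0, 2, 3, 5, 6}  B2 = {0, 2, 3, 5, 8}  B3 = {0, 2, 3, 4, 8}  B4 = {0, 3, 5, 6, 7}  B5 = {1, 3, 5, 6, 7}
Tree: B1–B2, B2–B3, B1–B4, B4–B5

Each bag holds 5 vertices, so the decomposition has width 4, which upper-bounds the treewidth. For the lower bound, the 5 vertices {0, 2, 3, 4, 8} are pairwise adjacent, and any tree decomposition puts a clique entirely inside one bag — forcing width ≥ 4. Combining the bounds, tw(G) = 4.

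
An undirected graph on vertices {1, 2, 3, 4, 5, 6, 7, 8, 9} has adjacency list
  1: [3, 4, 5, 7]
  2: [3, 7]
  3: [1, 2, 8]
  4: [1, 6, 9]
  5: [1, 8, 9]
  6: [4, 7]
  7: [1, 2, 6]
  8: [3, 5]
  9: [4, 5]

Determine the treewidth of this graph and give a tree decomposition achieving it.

Treewidth 3.
One such decomposition:
Bags: B1 = {2, 3, 5, 8}  B2 = {1, 2, 3, 5}  B3 = {1, 2, 5, 7}  B4 = {1, 5, 7, 9}  B5 = {1, 4, 7, 9}  B6 = {4, 6, 7, 9}
Tree: B1–B2, B2–B3, B3–B4, B4–B5, B5–B6

Each bag holds 4 vertices, so the decomposition has width 3, which upper-bounds the treewidth. For the lower bound: the 4 vertex sets {2,3,8}, {5}, {1}, {4,6,7,9} are disjoint, each induces a connected subgraph, and every pair is joined by at least one edge of G. Contracting each set to a single vertex therefore yields K_{4} as a minor, and since treewidth is minor-monotone, tw(G) ≥ tw(K_{4}) = 3. The upper and lower bounds meet at 3, so that is the treewidth.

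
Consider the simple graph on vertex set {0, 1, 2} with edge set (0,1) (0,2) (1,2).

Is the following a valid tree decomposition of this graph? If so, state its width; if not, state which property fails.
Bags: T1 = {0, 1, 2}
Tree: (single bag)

Checking the three conditions: (i) the bags cover all of {0, 1, 2}; (ii) for each edge, some bag contains both endpoints; (iii) the bags containing any fixed vertex form a subtree. All hold, so the decomposition is valid with width 3 − 1 = 2.

Yes; width 2.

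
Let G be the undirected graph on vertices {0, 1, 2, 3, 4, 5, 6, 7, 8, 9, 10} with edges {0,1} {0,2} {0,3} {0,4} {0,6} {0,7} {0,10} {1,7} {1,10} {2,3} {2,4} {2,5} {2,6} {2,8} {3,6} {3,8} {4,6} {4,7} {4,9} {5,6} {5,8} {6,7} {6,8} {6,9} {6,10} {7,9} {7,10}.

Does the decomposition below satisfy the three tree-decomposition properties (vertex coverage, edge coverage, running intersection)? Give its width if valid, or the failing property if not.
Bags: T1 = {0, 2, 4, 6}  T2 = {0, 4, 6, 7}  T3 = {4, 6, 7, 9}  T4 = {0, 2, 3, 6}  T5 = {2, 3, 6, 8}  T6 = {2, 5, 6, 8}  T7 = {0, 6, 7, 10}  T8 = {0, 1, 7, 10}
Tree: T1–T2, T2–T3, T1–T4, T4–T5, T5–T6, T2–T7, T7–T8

Checking the three conditions: (i) the bags cover all of {0, 1, 2, 3, 4, 5, 6, 7, 8, 9, 10}; (ii) for each edge, some bag contains both endpoints; (iii) the bags containing any fixed vertex form a subtree. All hold, so the decomposition is valid with width 4 − 1 = 3.

Yes; width 3.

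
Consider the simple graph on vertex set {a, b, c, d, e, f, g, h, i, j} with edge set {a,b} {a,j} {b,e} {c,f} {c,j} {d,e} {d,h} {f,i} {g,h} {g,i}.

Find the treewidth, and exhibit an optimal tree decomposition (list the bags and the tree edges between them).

Each bag holds 3 vertices, so the decomposition has width 2, which upper-bounds the treewidth. The edges b–e–d–h–g–i–f–c–j–a–b form a cycle, so G is not a tree and its treewidth is at least 2. Hence tw(G) = 2 exactly.

Treewidth 2.
One such decomposition:
Bags: B1 = {b, d, e}  B2 = {b, d, h}  B3 = {b, g, h}  B4 = {b, g, i}  B5 = {b, f, i}  B6 = {b, c, f}  B7 = {b, c, j}  B8 = {a, b, j}
Tree: B1–B2, B2–B3, B3–B4, B4–B5, B5–B6, B6–B7, B7–B8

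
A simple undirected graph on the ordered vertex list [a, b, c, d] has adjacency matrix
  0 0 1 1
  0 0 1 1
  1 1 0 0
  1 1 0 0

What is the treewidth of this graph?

A width-2 tree decomposition is:
Bags: B1 = {a, b, d}  B2 = {a, b, c}
Tree: B1–B2
Every bag has size at most 3, so the width is 3 − 1 = 2 and tw(G) ≤ 2. Since a–d–b–c–a is a cycle in G, G is not acyclic. Forests are exactly the graphs of treewidth ≤ 1, so tw(G) ≥ 2. Hence tw(G) = 2 exactly.

2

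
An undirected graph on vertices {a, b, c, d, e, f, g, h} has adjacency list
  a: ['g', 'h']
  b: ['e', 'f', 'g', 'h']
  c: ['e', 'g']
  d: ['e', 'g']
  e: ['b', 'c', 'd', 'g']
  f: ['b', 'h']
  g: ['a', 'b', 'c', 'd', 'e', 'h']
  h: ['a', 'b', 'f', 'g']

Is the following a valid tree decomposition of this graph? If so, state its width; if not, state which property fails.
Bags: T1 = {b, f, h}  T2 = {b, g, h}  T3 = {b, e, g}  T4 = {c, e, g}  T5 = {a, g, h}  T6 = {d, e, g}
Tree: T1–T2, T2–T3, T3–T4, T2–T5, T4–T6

Yes; width 2.

Every vertex of G appears in some bag (union = {a, b, c, d, e, f, g, h}); every edge is covered by a bag; and for each vertex v the set of bags containing v is connected in the bag tree. The decomposition is therefore valid. The largest bag has 3 vertices, so the width is 2.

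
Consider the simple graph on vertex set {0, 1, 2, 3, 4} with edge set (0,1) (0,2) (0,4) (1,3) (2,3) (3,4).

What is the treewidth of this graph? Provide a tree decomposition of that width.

The largest bag has 3 vertices, giving width 2; this decomposition certifies tw(G) ≤ 2. The edges 0–4–3–1–0 form a cycle, so G is not a tree and its treewidth is at least 2. Combining the bounds, tw(G) = 2.

Treewidth 2.
One such decomposition:
Bags: B1 = {0, 3, 4}  B2 = {0, 1, 3}  B3 = {0, 2, 3}
Tree: B1–B2, B2–B3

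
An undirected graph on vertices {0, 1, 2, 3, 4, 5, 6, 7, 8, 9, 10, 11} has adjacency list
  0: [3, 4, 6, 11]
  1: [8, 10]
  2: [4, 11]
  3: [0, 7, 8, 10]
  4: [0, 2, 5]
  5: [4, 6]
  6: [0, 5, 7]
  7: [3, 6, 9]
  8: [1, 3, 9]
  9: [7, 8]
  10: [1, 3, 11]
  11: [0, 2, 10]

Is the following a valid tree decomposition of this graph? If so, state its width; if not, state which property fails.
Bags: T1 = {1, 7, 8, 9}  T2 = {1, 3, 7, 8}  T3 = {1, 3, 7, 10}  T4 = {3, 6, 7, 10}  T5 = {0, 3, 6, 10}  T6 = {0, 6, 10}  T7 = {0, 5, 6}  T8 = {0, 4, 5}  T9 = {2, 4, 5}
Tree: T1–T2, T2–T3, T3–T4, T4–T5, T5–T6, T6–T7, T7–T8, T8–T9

No — vertex 11 appears in no bag.

A tree decomposition must satisfy three properties: every vertex lies in some bag; for every edge, both endpoints lie together in some bag; and for every vertex, the bags containing it form a connected subtree. Here vertex 11 appears in no bag, so the decomposition is invalid.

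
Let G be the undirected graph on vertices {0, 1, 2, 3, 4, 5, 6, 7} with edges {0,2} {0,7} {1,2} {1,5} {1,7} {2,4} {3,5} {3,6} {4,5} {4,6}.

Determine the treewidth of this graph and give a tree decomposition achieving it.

Treewidth 2.
One such decomposition:
Bags: B1 = {0, 1, 7}  B2 = {0, 1, 2}  B3 = {1, 2, 5}  B4 = {2, 4, 5}  B5 = {3, 4, 5}  B6 = {3, 4, 6}
Tree: B1–B2, B2–B3, B3–B4, B4–B5, B5–B6

Every bag has size at most 3, so the width is 3 − 1 = 2 and tw(G) ≤ 2. The edges 7–0–2–1–7 form a cycle, so G is not a tree and its treewidth is at least 2. The upper and lower bounds meet at 2, so that is the treewidth.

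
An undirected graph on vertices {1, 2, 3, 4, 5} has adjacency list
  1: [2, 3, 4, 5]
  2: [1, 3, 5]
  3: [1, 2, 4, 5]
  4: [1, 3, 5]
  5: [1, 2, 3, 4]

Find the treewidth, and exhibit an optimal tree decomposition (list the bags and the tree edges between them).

Treewidth 3.
One optimal decomposition is:
Bags: B1 = {1, 3, 4, 5}  B2 = {1, 2, 3, 5}
Tree: B1–B2

Every bag has size at most 4, so the width is 4 − 1 = 3 and tw(G) ≤ 3. On the other hand G contains the 4-clique {1, 2, 3, 5}. A clique must lie in a single bag of any decomposition, so no decomposition can have width below 3. Combining the bounds, tw(G) = 3.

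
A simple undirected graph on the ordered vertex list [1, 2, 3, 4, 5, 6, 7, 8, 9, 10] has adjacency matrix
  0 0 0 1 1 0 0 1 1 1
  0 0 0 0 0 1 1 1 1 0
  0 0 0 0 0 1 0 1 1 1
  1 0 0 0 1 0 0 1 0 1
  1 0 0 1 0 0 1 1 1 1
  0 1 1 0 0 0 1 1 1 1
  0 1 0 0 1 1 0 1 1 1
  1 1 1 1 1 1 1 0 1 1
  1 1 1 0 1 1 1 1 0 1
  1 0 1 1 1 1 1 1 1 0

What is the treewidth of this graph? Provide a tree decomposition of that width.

The largest bag has 5 vertices, giving width 4; this decomposition certifies tw(G) ≤ 4. Conversely, {2, 6, 7, 8, 9} is a clique of size 5, and the vertices of any clique must share a bag in every tree decomposition; so some bag has ≥ 5 vertices and tw(G) ≥ 4. The upper and lower bounds meet at 4, so that is the treewidth.

Treewidth 4.
Bags: B1 = {3, 6, 8, 9, 10}  B2 = {6, 7, 8, 9, 10}  B3 = {2, 6, 7, 8, 9}  B4 = {5, 7, 8, 9, 10}  B5 = {1, 5, 8, 9, 10}  B6 = {1, 4, 5, 8, 10}
Tree: B1–B2, B2–B3, B2–B4, B4–B5, B5–B6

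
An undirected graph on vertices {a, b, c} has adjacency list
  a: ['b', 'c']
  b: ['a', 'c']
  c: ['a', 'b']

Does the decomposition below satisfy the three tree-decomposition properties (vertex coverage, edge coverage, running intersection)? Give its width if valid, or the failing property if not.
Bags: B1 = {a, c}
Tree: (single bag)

A tree decomposition must satisfy three properties: every vertex lies in some bag; for every edge, both endpoints lie together in some bag; and for every vertex, the bags containing it form a connected subtree. Here vertex b appears in no bag, so the decomposition is invalid.

No — vertex b appears in no bag.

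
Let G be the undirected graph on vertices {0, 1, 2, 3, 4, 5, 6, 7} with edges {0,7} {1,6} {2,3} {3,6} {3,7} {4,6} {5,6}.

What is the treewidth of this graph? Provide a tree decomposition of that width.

Treewidth 1.
One optimal decomposition is:
Bags: B1 = {3, 6}  B2 = {4, 6}  B3 = {3, 7}  B4 = {0, 7}  B5 = {2, 3}  B6 = {1, 6}  B7 = {5, 6}
Tree: B1–B2, B1–B3, B3–B4, B3–B5, B1–B6, B1–B7

Each bag holds 2 vertices, so the decomposition has width 1, which upper-bounds the treewidth. Any graph with an edge has treewidth ≥ 1, and G has the edge 3–6. The upper and lower bounds meet at 1, so that is the treewidth.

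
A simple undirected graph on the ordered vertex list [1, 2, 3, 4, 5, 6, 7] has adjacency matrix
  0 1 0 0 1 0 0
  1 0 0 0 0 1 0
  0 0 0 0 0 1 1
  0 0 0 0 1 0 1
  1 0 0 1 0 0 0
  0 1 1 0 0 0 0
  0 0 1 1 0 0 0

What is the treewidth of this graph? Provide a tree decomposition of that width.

Treewidth 2.
Bags: B1 = {3, 6, 7}  B2 = {4, 6, 7}  B3 = {4, 5, 6}  B4 = {1, 5, 6}  B5 = {1, 2, 6}
Tree: B1–B2, B2–B3, B3–B4, B4–B5

The largest bag has 3 vertices, giving width 2; this decomposition certifies tw(G) ≤ 2. Since 6–3–7–4–5–1–2–6 is a cycle in G, G is not acyclic. Forests are exactly the graphs of treewidth ≤ 1, so tw(G) ≥ 2. Therefore the treewidth is 2.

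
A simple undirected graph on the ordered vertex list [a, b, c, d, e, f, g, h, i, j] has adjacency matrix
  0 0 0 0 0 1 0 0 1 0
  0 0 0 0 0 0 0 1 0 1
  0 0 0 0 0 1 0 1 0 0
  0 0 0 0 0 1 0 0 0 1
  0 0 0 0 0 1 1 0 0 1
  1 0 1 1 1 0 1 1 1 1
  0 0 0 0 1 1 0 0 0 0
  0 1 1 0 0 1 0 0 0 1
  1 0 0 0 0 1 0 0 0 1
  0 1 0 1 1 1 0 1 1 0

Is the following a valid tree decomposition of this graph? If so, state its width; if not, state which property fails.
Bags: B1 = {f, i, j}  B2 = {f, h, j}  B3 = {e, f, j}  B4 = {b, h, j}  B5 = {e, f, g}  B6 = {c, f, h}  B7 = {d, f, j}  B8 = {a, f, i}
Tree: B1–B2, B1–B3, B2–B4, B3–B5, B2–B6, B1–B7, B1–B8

Vertex coverage: the bags together contain {a, b, c, d, e, f, g, h, i, j}, the full vertex set. Edge coverage: each edge of G has both endpoints in at least one bag. Running intersection: for every vertex, the bags containing it form a connected subtree. All three properties hold, so this is a valid tree decomposition of width max|bag| − 1 = 2, and hence tw(G) ≤ 2.

Yes; width 2.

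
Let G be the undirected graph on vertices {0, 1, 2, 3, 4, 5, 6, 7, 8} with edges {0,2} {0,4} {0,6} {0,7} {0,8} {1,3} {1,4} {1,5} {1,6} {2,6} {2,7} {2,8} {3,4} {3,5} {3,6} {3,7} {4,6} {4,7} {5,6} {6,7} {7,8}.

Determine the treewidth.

3

A width-3 tree decomposition is:
Bags: B1 = {3, 4, 6, 7}  B2 = {0, 4, 6, 7}  B3 = {0, 2, 6, 7}  B4 = {1, 3, 4, 6}  B5 = {0, 2, 7, 8}  B6 = {1, 3, 5, 6}
Tree: B1–B2, B2–B3, B1–B4, B3–B5, B4–B6
The largest bag has 4 vertices, giving width 3; this decomposition certifies tw(G) ≤ 3. On the other hand G contains the 4-clique {0, 2, 7, 8}. A clique must lie in a single bag of any decomposition, so no decomposition can have width below 3. Hence tw(G) = 3 exactly.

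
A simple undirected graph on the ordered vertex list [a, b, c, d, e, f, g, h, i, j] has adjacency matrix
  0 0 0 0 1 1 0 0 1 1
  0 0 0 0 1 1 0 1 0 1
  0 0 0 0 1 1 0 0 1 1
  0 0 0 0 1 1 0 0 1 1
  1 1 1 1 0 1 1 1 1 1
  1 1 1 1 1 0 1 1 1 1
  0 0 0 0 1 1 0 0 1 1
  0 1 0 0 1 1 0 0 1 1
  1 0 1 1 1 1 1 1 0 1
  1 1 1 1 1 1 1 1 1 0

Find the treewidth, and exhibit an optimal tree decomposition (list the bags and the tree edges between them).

Treewidth 4.
One such decomposition:
Bags: B1 = {d, e, f, i, j}  B2 = {e, f, h, i, j}  B3 = {b, e, f, h, j}  B4 = {a, e, f, i, j}  B5 = {c, e, f, i, j}  B6 = {e, f, g, i, j}
Tree: B1–B2, B2–B3, B2–B4, B1–B5, B5–B6

Every bag has size at most 5, so the width is 5 − 1 = 4 and tw(G) ≤ 4. On the other hand G contains the 5-clique {b, e, f, h, j}. A clique must lie in a single bag of any decomposition, so no decomposition can have width below 4. Therefore the treewidth is 4.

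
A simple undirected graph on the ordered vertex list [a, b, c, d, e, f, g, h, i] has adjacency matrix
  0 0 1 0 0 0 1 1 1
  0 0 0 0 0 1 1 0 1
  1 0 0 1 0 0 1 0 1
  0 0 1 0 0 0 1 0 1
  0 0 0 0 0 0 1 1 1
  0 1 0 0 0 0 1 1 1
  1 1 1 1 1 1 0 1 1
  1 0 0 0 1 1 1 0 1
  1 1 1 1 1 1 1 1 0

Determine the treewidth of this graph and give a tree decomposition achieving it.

Treewidth 3.
Bags: B1 = {a, g, h, i}  B2 = {a, c, g, i}  B3 = {f, g, h, i}  B4 = {c, d, g, i}  B5 = {e, g, h, i}  B6 = {b, f, g, i}
Tree: B1–B2, B1–B3, B2–B4, B3–B5, B3–B6

Every bag has size at most 4, so the width is 4 − 1 = 3 and tw(G) ≤ 3. On the other hand G contains the 4-clique {c, d, g, i}. A clique must lie in a single bag of any decomposition, so no decomposition can have width below 3. Therefore the treewidth is 3.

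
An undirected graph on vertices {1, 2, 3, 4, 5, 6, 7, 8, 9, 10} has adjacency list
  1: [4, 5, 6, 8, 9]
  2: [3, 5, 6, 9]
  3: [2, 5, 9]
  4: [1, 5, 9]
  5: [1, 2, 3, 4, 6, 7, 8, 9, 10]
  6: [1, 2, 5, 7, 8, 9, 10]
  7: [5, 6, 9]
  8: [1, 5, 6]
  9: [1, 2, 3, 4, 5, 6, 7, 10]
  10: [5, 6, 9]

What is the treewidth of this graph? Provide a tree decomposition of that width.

Treewidth 3.
One such decomposition:
Bags: B1 = {1, 5, 6, 8}  B2 = {1, 5, 6, 9}  B3 = {1, 4, 5, 9}  B4 = {2, 5, 6, 9}  B5 = {2, 3, 5, 9}  B6 = {5, 6, 7, 9}  B7 = {5, 6, 9, 10}
Tree: B1–B2, B2–B3, B2–B4, B4–B5, B2–B6, B4–B7

Each bag holds 4 vertices, so the decomposition has width 3, which upper-bounds the treewidth. On the other hand G contains the 4-clique {1, 5, 6, 8}. A clique must lie in a single bag of any decomposition, so no decomposition can have width below 3. Hence tw(G) = 3 exactly.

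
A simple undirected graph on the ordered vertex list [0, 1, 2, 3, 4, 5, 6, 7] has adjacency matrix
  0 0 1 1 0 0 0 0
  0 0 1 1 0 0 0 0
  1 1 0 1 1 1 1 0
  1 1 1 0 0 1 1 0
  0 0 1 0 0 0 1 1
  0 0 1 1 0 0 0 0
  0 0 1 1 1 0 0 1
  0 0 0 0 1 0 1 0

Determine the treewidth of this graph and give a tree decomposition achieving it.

Treewidth 2.
Bags: B1 = {2, 3, 5}  B2 = {0, 2, 3}  B3 = {1, 2, 3}  B4 = {2, 3, 6}  B5 = {2, 4, 6}  B6 = {4, 6, 7}
Tree: B1–B2, B2–B3, B1–B4, B4–B5, B5–B6

Every bag has size at most 3, so the width is 3 − 1 = 2 and tw(G) ≤ 2. Conversely, {0, 2, 3} is a clique of size 3, and the vertices of any clique must share a bag in every tree decomposition; so some bag has ≥ 3 vertices and tw(G) ≥ 2. Therefore the treewidth is 2.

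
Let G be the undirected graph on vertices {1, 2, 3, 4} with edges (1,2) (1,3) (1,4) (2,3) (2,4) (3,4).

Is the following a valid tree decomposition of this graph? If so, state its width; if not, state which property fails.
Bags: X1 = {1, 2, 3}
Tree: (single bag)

A tree decomposition must satisfy three properties: every vertex lies in some bag; for every edge, both endpoints lie together in some bag; and for every vertex, the bags containing it form a connected subtree. Here vertex 4 appears in no bag, so the decomposition is invalid.

No — vertex 4 appears in no bag.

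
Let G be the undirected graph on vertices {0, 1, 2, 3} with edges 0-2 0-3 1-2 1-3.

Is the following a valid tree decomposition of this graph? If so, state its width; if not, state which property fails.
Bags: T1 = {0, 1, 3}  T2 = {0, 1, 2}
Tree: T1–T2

Checking the three conditions: (i) the bags cover all of {0, 1, 2, 3}; (ii) for each edge, some bag contains both endpoints; (iii) the bags containing any fixed vertex form a subtree. All hold, so the decomposition is valid with width 3 − 1 = 2.

Yes; width 2.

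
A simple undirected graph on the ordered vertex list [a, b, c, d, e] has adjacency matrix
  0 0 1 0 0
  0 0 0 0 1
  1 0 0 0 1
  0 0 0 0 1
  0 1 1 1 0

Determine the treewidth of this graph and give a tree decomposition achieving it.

Treewidth 1.
One optimal decomposition is:
Bags: B1 = {c, e}  B2 = {b, e}  B3 = {a, c}  B4 = {d, e}
Tree: B1–B2, B1–B3, B1–B4

Each bag holds 2 vertices, so the decomposition has width 1, which upper-bounds the treewidth. Since G has at least one edge (e.g. c–e), it is not an edgeless graph, so tw(G) ≥ 1. Therefore the treewidth is 1.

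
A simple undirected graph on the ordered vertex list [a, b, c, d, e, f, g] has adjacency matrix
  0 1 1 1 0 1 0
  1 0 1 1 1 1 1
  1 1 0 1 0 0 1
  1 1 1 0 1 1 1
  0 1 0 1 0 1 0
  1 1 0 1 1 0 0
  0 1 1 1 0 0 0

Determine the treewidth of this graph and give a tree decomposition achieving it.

Every bag has size at most 4, so the width is 4 − 1 = 3 and tw(G) ≤ 3. On the other hand G contains the 4-clique {b, c, d, g}. A clique must lie in a single bag of any decomposition, so no decomposition can have width below 3. The upper and lower bounds meet at 3, so that is the treewidth.

Treewidth 3.
One such decomposition:
Bags: B1 = {a, b, d, f}  B2 = {b, d, e, f}  B3 = {a, b, c, d}  B4 = {b, c, d, g}
Tree: B1–B2, B1–B3, B3–B4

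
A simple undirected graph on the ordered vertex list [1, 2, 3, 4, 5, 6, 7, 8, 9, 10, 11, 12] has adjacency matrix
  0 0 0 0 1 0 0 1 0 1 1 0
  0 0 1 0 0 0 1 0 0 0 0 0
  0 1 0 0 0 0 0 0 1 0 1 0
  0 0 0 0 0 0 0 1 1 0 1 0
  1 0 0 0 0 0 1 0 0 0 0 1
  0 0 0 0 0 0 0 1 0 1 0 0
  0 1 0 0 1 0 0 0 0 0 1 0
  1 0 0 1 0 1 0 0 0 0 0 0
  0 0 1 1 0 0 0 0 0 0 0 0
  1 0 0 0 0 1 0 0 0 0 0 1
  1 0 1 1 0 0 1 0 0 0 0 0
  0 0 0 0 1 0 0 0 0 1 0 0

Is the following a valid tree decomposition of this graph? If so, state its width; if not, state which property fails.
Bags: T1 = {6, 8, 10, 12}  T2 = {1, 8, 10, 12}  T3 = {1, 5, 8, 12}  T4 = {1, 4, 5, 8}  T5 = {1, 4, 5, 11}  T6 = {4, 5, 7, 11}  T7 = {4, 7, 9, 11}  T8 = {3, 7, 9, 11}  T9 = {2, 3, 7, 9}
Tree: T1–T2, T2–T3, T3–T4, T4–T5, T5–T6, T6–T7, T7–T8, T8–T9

Checking the three conditions: (i) the bags cover all of {1, 2, 3, 4, 5, 6, 7, 8, 9, 10, 11, 12}; (ii) for each edge, some bag contains both endpoints; (iii) the bags containing any fixed vertex form a subtree. All hold, so the decomposition is valid with width 4 − 1 = 3.

Yes; width 3.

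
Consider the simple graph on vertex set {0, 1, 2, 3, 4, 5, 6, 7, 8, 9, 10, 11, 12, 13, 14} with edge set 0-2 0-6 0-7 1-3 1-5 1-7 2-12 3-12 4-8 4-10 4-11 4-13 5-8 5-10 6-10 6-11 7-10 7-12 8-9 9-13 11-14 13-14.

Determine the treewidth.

A width-3 tree decomposition is:
Bags: B1 = {0, 2, 3, 12}  B2 = {0, 3, 7, 12}  B3 = {0, 1, 3, 7}  B4 = {0, 1, 6, 7}  B5 = {1, 6, 7, 10}  B6 = {1, 5, 6, 10}  B7 = {5, 6, 10, 11}  B8 = {4, 5, 10, 11}  B9 = {4, 5, 8, 11}  B10 = {4, 8, 11, 14}  B11 = {4, 8, 13, 14}  B12 = {8, 9, 13, 14}
Tree: B1–B2, B2–B3, B3–B4, B4–B5, B5–B6, B6–B7, B7–B8, B8–B9, B9–B10, B10–B11, B11–B12
Each bag holds 4 vertices, so the decomposition has width 3, which upper-bounds the treewidth. For the lower bound: the 4 vertex sets {2,3,12}, {0}, {7}, {1,5,6,10} are disjoint, each induces a connected subgraph, and every pair is joined by at least one edge of G. Contracting each set to a single vertex therefore yields K_{4} as a minor, and since treewidth is minor-monotone, tw(G) ≥ tw(K_{4}) = 3. Combining the bounds, tw(G) = 3.

3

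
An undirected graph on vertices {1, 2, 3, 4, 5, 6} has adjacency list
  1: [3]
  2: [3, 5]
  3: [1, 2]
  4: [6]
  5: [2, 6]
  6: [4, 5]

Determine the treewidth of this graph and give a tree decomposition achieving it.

Treewidth 1.
One such decomposition:
Bags: B1 = {4, 6}  B2 = {5, 6}  B3 = {2, 5}  B4 = {2, 3}  B5 = {1, 3}
Tree: B1–B2, B2–B3, B3–B4, B4–B5

Every bag has size at most 2, so the width is 2 − 1 = 1 and tw(G) ≤ 1. Any graph with an edge has treewidth ≥ 1, and G has the edge 4–6. Hence tw(G) = 1 exactly.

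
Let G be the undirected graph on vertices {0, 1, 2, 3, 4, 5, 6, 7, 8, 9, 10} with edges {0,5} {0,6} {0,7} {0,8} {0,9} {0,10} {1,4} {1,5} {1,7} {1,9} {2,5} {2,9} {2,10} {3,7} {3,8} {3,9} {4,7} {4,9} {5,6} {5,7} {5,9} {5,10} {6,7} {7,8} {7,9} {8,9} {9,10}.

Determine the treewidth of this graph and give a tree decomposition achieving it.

Every bag has size at most 4, so the width is 4 − 1 = 3 and tw(G) ≤ 3. On the other hand G contains the 4-clique {2, 5, 9, 10}. A clique must lie in a single bag of any decomposition, so no decomposition can have width below 3. Therefore the treewidth is 3.

Treewidth 3.
Bags: B1 = {0, 5, 6, 7}  B2 = {0, 5, 7, 9}  B3 = {0, 7, 8, 9}  B4 = {0, 5, 9, 10}  B5 = {2, 5, 9, 10}  B6 = {1, 5, 7, 9}  B7 = {3, 7, 8, 9}  B8 = {1, 4, 7, 9}
Tree: B1–B2, B2–B3, B2–B4, B4–B5, B2–B6, B3–B7, B6–B8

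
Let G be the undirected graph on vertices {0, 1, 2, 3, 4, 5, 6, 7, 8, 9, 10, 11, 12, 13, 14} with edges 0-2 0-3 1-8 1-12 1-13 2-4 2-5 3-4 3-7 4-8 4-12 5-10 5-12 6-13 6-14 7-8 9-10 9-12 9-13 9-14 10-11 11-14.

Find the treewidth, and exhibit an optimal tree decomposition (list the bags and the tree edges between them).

Treewidth 3.
One such decomposition:
Bags: B1 = {0, 3, 7, 8}  B2 = {0, 3, 4, 8}  B3 = {0, 2, 4, 8}  B4 = {1, 2, 4, 8}  B5 = {1, 2, 4, 12}  B6 = {1, 2, 5, 12}  B7 = {1, 5, 12, 13}  B8 = {5, 9, 12, 13}  B9 = {5, 9, 10, 13}  B10 = {6, 9, 10, 13}  B11 = {6, 9, 10, 14}  B12 = {6, 10, 11, 14}
Tree: B1–B2, B2–B3, B3–B4, B4–B5, B5–B6, B6–B7, B7–B8, B8–B9, B9–B10, B10–B11, B11–B12

Every bag has size at most 4, so the width is 4 − 1 = 3 and tw(G) ≤ 3. For the lower bound: the 4 vertex sets {0,3,7}, {8}, {4}, {1,2,5,12} are disjoint, each induces a connected subgraph, and every pair is joined by at least one edge of G. Contracting each set to a single vertex therefore yields K_{4} as a minor, and since treewidth is minor-monotone, tw(G) ≥ tw(K_{4}) = 3. Hence tw(G) = 3 exactly.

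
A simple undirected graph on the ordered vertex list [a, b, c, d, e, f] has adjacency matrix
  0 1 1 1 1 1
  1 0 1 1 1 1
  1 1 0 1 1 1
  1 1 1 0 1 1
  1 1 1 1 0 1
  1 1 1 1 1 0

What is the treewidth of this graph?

5

A width-5 tree decomposition is:
Bags: B1 = {a, b, c, d, e, f}
Tree: (single bag)
With just one bag of size 6, the width is 6 − 1 = 5, so tw(G) ≤ 5. On the other hand G contains the 6-clique {a, b, c, d, e, f}. A clique must lie in a single bag of any decomposition, so no decomposition can have width below 5. Therefore the treewidth is 5.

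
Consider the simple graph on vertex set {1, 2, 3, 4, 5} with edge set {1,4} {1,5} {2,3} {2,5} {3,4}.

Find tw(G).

2

A width-2 tree decomposition is:
Bags: B1 = {2, 3, 4}  B2 = {1, 2, 4}  B3 = {1, 2, 5}
Tree: B1–B2, B2–B3
The largest bag has 3 vertices, giving width 2; this decomposition certifies tw(G) ≤ 2. The edges 2–3–4–1–5–2 form a cycle, so G is not a tree and its treewidth is at least 2. Therefore the treewidth is 2.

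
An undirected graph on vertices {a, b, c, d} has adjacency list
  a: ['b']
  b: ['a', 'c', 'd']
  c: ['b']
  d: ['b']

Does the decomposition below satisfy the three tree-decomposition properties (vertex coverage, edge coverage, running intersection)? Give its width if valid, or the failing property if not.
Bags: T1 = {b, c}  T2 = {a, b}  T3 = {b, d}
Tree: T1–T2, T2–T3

Yes; width 1.

Every vertex of G appears in some bag (union = {a, b, c, d}); every edge is covered by a bag; and for each vertex v the set of bags containing v is connected in the bag tree. The decomposition is therefore valid. The largest bag has 2 vertices, so the width is 1.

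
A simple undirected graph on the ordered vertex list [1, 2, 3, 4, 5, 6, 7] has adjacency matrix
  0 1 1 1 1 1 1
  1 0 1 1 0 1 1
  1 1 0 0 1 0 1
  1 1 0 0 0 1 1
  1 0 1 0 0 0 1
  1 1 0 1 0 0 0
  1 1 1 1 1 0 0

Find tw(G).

A width-3 tree decomposition is:
Bags: B1 = {1, 2, 4, 7}  B2 = {1, 2, 3, 7}  B3 = {1, 2, 4, 6}  B4 = {1, 3, 5, 7}
Tree: B1–B2, B1–B3, B2–B4
Each bag holds 4 vertices, so the decomposition has width 3, which upper-bounds the treewidth. Conversely, {1, 2, 3, 7} is a clique of size 4, and the vertices of any clique must share a bag in every tree decomposition; so some bag has ≥ 4 vertices and tw(G) ≥ 3. Combining the bounds, tw(G) = 3.

3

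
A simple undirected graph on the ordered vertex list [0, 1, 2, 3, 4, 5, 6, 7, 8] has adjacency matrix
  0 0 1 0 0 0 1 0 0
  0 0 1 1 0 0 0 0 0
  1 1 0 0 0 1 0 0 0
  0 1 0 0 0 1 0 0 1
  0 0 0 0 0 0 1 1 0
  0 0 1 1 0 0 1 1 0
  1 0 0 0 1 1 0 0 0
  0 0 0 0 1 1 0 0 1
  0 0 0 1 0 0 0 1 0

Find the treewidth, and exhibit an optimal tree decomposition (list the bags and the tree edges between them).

Treewidth 3.
One optimal decomposition is:
Bags: B1 = {3, 4, 7, 8}  B2 = {3, 4, 5, 7}  B3 = {3, 4, 5, 6}  B4 = {1, 3, 5, 6}  B5 = {1, 2, 5, 6}  B6 = {0, 1, 2, 6}
Tree: B1–B2, B2–B3, B3–B4, B4–B5, B5–B6

Every bag has size at most 4, so the width is 4 − 1 = 3 and tw(G) ≤ 3. For the lower bound: the 4 vertex sets {4,7,8}, {3}, {5}, {0,1,2,6} are disjoint, each induces a connected subgraph, and every pair is joined by at least one edge of G. Contracting each set to a single vertex therefore yields K_{4} as a minor, and since treewidth is minor-monotone, tw(G) ≥ tw(K_{4}) = 3. Hence tw(G) = 3 exactly.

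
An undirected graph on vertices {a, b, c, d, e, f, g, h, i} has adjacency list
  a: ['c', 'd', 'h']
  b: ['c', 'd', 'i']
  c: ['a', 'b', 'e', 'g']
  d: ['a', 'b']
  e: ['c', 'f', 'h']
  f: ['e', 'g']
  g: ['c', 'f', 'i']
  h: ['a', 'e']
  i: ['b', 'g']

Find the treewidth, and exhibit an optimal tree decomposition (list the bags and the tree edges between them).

The largest bag has 4 vertices, giving width 3; this decomposition certifies tw(G) ≤ 3. For the lower bound: the 4 vertex sets {a,d,h}, {b}, {c}, {e,f,g,i} are disjoint, each induces a connected subgraph, and every pair is joined by at least one edge of G. Contracting each set to a single vertex therefore yields K_{4} as a minor, and since treewidth is minor-monotone, tw(G) ≥ tw(K_{4}) = 3. Hence tw(G) = 3 exactly.

Treewidth 3.
Bags: B1 = {a, b, d, h}  B2 = {a, b, c, h}  B3 = {b, c, e, h}  B4 = {b, c, e, i}  B5 = {c, e, g, i}  B6 = {e, f, g, i}
Tree: B1–B2, B2–B3, B3–B4, B4–B5, B5–B6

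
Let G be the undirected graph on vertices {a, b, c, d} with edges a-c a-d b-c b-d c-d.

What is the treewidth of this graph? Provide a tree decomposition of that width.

Every bag has size at most 3, so the width is 3 − 1 = 2 and tw(G) ≤ 2. For the lower bound, the 3 vertices {a, c, d} are pairwise adjacent, and any tree decomposition puts a clique entirely inside one bag — forcing width ≥ 2. Combining the bounds, tw(G) = 2.

Treewidth 2.
Bags: B1 = {b, c, d}  B2 = {a, c, d}
Tree: B1–B2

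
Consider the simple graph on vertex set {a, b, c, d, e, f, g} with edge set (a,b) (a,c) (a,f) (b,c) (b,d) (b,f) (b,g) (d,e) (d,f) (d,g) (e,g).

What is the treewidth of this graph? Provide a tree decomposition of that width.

The largest bag has 3 vertices, giving width 2; this decomposition certifies tw(G) ≤ 2. On the other hand G contains the 3-clique {d, e, g}. A clique must lie in a single bag of any decomposition, so no decomposition can have width below 2. Therefore the treewidth is 2.

Treewidth 2.
One such decomposition:
Bags: B1 = {a, b, f}  B2 = {b, d, f}  B3 = {b, d, g}  B4 = {a, b, c}  B5 = {d, e, g}
Tree: B1–B2, B2–B3, B1–B4, B3–B5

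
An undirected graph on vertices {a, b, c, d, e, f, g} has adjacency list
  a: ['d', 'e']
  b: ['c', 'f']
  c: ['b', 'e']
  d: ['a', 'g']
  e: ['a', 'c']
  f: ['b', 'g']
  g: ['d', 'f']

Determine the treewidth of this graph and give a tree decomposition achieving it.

The largest bag has 3 vertices, giving width 2; this decomposition certifies tw(G) ≤ 2. For the lower bound, G contains the cycle e–a–d–g–f–b–c–e, so G is not a forest; only forests have treewidth ≤ 1, hence tw(G) ≥ 2. Hence tw(G) = 2 exactly.

Treewidth 2.
Bags: B1 = {a, d, e}  B2 = {d, e, g}  B3 = {e, f, g}  B4 = {b, e, f}  B5 = {b, c, e}
Tree: B1–B2, B2–B3, B3–B4, B4–B5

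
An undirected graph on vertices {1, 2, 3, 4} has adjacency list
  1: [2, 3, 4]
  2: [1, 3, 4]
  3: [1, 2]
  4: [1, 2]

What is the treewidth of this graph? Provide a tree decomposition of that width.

The largest bag has 3 vertices, giving width 2; this decomposition certifies tw(G) ≤ 2. On the other hand G contains the 3-clique {1, 2, 3}. A clique must lie in a single bag of any decomposition, so no decomposition can have width below 2. The upper and lower bounds meet at 2, so that is the treewidth.

Treewidth 2.
One such decomposition:
Bags: B1 = {1, 2, 4}  B2 = {1, 2, 3}
Tree: B1–B2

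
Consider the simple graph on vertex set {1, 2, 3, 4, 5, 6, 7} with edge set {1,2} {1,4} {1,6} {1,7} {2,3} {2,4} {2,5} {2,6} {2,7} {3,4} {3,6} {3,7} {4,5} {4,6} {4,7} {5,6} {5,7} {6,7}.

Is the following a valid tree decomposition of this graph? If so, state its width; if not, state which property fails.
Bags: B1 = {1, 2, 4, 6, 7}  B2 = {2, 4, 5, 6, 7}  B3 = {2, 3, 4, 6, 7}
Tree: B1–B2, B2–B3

Yes; width 4.

Checking the three conditions: (i) the bags cover all of {1, 2, 3, 4, 5, 6, 7}; (ii) for each edge, some bag contains both endpoints; (iii) the bags containing any fixed vertex form a subtree. All hold, so the decomposition is valid with width 5 − 1 = 4.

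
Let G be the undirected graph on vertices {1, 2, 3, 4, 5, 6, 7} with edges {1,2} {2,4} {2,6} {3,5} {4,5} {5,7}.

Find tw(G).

A width-1 tree decomposition is:
Bags: B1 = {2, 6}  B2 = {2, 4}  B3 = {4, 5}  B4 = {3, 5}  B5 = {5, 7}  B6 = {1, 2}
Tree: B1–B2, B2–B3, B3–B4, B4–B5, B2–B6
Each bag holds 2 vertices, so the decomposition has width 1, which upper-bounds the treewidth. Any graph with an edge has treewidth ≥ 1, and G has the edge 6–2. The upper and lower bounds meet at 1, so that is the treewidth.

1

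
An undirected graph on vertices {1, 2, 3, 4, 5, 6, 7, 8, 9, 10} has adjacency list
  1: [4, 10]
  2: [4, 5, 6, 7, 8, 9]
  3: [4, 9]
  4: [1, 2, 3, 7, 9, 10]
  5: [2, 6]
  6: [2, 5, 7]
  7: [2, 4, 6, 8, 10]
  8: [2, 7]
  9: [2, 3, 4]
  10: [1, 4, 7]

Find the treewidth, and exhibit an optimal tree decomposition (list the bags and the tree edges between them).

Treewidth 2.
One optimal decomposition is:
Bags: B1 = {2, 4, 9}  B2 = {2, 4, 7}  B3 = {4, 7, 10}  B4 = {2, 6, 7}  B5 = {1, 4, 10}  B6 = {3, 4, 9}  B7 = {2, 5, 6}  B8 = {2, 7, 8}
Tree: B1–B2, B2–B3, B2–B4, B3–B5, B1–B6, B4–B7, B4–B8

Every bag has size at most 3, so the width is 3 − 1 = 2 and tw(G) ≤ 2. Conversely, {1, 4, 10} is a clique of size 3, and the vertices of any clique must share a bag in every tree decomposition; so some bag has ≥ 3 vertices and tw(G) ≥ 2. The upper and lower bounds meet at 2, so that is the treewidth.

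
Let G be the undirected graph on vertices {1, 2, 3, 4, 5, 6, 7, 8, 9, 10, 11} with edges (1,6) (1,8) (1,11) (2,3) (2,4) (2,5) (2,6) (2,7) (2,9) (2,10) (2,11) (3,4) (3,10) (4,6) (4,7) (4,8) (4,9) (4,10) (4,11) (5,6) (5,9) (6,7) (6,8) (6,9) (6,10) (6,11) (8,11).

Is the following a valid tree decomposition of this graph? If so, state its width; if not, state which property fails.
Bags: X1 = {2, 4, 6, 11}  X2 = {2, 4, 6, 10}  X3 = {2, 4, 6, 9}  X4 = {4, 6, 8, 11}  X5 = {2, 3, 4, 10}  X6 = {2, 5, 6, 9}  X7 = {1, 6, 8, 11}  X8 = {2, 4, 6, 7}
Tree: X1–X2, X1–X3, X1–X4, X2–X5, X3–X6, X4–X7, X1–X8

Yes; width 3.

Every vertex of G appears in some bag (union = {1, 2, 3, 4, 5, 6, 7, 8, 9, 10, 11}); every edge is covered by a bag; and for each vertex v the set of bags containing v is connected in the bag tree. The decomposition is therefore valid. The largest bag has 4 vertices, so the width is 3.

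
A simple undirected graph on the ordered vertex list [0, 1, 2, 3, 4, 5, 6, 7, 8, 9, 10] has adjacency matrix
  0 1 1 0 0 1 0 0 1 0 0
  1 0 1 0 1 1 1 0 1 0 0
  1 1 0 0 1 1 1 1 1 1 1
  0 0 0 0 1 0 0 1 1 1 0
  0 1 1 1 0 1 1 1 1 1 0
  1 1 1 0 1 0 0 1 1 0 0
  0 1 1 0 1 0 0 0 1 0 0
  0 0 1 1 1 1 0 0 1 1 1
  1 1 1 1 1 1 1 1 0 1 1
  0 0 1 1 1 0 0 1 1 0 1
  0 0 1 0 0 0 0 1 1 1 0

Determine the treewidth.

4

A width-4 tree decomposition is:
Bags: B1 = {2, 4, 7, 8, 9}  B2 = {3, 4, 7, 8, 9}  B3 = {2, 4, 5, 7, 8}  B4 = {1, 2, 4, 5, 8}  B5 = {1, 2, 4, 6, 8}  B6 = {2, 7, 8, 9, 10}  B7 = {0, 1, 2, 5, 8}
Tree: B1–B2, B1–B3, B3–B4, B4–B5, B1–B6, B4–B7
Every bag has size at most 5, so the width is 5 − 1 = 4 and tw(G) ≤ 4. Conversely, {0, 1, 2, 5, 8} is a clique of size 5, and the vertices of any clique must share a bag in every tree decomposition; so some bag has ≥ 5 vertices and tw(G) ≥ 4. Combining the bounds, tw(G) = 4.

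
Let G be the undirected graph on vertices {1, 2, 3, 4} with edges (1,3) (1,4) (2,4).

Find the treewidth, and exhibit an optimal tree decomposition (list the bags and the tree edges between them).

Treewidth 1.
One such decomposition:
Bags: B1 = {1, 4}  B2 = {2, 4}  B3 = {1, 3}
Tree: B1–B2, B1–B3

Each bag holds 2 vertices, so the decomposition has width 1, which upper-bounds the treewidth. Any graph with an edge has treewidth ≥ 1, and G has the edge 1–4. Hence tw(G) = 1 exactly.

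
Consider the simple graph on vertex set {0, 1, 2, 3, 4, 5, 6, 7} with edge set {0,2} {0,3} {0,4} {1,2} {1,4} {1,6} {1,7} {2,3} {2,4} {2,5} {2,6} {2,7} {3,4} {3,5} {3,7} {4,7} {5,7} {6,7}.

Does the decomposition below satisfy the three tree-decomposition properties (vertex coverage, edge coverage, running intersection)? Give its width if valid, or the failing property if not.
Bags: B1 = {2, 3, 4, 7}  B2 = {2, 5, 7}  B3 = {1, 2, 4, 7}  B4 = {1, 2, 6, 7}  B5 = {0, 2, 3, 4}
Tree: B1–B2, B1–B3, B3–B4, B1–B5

A tree decomposition must satisfy three properties: every vertex lies in some bag; for every edge, both endpoints lie together in some bag; and for every vertex, the bags containing it form a connected subtree. Here edge (3,5) lies in no bag, so the decomposition is invalid.

No — edge (3,5) lies in no bag.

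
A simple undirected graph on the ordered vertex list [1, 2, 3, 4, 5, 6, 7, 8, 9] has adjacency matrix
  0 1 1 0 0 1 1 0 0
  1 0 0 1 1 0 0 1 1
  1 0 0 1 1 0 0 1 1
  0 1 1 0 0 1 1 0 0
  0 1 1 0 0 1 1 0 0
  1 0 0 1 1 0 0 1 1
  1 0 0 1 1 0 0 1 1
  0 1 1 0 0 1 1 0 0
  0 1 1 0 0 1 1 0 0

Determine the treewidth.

4

A width-4 tree decomposition is:
Bags: B1 = {2, 3, 5, 6, 7}  B2 = {2, 3, 6, 7, 9}  B3 = {2, 3, 4, 6, 7}  B4 = {2, 3, 6, 7, 8}  B5 = {1, 2, 3, 6, 7}
Tree: B1–B2, B2–B3, B3–B4, B4–B5
The largest bag has 5 vertices, giving width 4; this decomposition certifies tw(G) ≤ 4. For the lower bound: the 5 vertex sets {5,7}, {6,9}, {3,4}, {2}, {8} are disjoint, each induces a connected subgraph, and every pair is joined by at least one edge of G. Contracting each set to a single vertex therefore yields K_{5} as a minor, and since treewidth is minor-monotone, tw(G) ≥ tw(K_{5}) = 4. Combining the bounds, tw(G) = 4.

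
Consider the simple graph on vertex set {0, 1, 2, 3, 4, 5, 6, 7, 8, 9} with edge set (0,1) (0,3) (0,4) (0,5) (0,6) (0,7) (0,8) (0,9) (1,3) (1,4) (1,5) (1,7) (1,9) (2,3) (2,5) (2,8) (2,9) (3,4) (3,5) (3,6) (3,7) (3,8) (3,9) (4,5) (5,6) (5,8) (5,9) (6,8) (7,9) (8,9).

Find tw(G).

A width-4 tree decomposition is:
Bags: B1 = {2, 3, 5, 8, 9}  B2 = {0, 3, 5, 8, 9}  B3 = {0, 1, 3, 5, 9}  B4 = {0, 3, 5, 6, 8}  B5 = {0, 1, 3, 7, 9}  B6 = {0, 1, 3, 4, 5}
Tree: B1–B2, B2–B3, B2–B4, B3–B5, B3–B6
Each bag holds 5 vertices, so the decomposition has width 4, which upper-bounds the treewidth. Conversely, {0, 3, 5, 8, 9} is a clique of size 5, and the vertices of any clique must share a bag in every tree decomposition; so some bag has ≥ 5 vertices and tw(G) ≥ 4. Therefore the treewidth is 4.

4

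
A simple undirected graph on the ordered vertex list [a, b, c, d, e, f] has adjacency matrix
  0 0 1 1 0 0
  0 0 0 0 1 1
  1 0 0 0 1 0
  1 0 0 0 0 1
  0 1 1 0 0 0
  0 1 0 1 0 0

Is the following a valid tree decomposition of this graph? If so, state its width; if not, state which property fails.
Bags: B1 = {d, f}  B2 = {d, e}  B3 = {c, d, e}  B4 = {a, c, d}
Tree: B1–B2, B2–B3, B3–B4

A tree decomposition must satisfy three properties: every vertex lies in some bag; for every edge, both endpoints lie together in some bag; and for every vertex, the bags containing it form a connected subtree. Here vertex b appears in no bag, so the decomposition is invalid.

No — vertex b appears in no bag.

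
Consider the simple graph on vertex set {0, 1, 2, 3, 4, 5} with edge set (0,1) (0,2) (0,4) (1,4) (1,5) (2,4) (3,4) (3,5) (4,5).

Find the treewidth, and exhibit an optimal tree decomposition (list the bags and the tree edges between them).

The largest bag has 3 vertices, giving width 2; this decomposition certifies tw(G) ≤ 2. Conversely, {0, 1, 4} is a clique of size 3, and the vertices of any clique must share a bag in every tree decomposition; so some bag has ≥ 3 vertices and tw(G) ≥ 2. Therefore the treewidth is 2.

Treewidth 2.
One such decomposition:
Bags: B1 = {1, 4, 5}  B2 = {0, 1, 4}  B3 = {3, 4, 5}  B4 = {0, 2, 4}
Tree: B1–B2, B1–B3, B2–B4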